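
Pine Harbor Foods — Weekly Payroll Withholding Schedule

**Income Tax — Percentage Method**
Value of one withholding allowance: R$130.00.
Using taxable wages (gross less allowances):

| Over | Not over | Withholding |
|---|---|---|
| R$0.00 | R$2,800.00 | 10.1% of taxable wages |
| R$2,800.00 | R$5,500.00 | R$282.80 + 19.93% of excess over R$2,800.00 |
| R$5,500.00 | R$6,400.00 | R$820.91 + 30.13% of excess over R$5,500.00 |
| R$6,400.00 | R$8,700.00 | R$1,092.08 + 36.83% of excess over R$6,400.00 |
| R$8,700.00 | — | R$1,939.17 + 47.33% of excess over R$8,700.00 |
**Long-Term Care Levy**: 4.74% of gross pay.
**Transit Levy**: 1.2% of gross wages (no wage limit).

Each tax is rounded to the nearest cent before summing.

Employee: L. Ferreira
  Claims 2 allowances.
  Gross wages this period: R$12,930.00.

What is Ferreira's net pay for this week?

Income Tax: taxable = R$12,930.00 − 2×R$130.00 = R$12,670.00
  R$1,939.17 + 47.33% × (R$12,670.00 − R$8,700.00) = R$1,939.17 + 47.33% × R$3,970.00 = R$3,818.17
Long-Term Care Levy: 4.74% × R$12,930.00 = R$612.88
Transit Levy: 1.2% × R$12,930.00 = R$155.16
Total withheld: R$3,818.17 + R$612.88 + R$155.16 = R$4,586.21
Net pay: R$12,930.00 − R$4,586.21 = R$8,343.79

R$8,343.79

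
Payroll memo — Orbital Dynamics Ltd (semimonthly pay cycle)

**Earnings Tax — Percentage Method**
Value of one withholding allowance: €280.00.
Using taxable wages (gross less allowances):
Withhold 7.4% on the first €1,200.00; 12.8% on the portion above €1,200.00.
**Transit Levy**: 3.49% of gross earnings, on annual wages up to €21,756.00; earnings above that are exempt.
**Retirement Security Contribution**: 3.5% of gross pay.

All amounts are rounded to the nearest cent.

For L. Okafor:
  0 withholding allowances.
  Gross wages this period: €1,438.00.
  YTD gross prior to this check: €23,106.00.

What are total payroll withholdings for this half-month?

Earnings Tax: taxable = €1,438.00
  €88.80 + 12.8% × (€1,438.00 − €1,200.00) = €88.80 + 12.8% × €238.00 = €119.26
Transit Levy: YTD €23,106.00 ≥ cap €21,756.00 → €0.00
Retirement Security Contribution: 3.5% × €1,438.00 = €50.33
Total: €119.26 + €0.00 + €50.33 = €169.59

€169.59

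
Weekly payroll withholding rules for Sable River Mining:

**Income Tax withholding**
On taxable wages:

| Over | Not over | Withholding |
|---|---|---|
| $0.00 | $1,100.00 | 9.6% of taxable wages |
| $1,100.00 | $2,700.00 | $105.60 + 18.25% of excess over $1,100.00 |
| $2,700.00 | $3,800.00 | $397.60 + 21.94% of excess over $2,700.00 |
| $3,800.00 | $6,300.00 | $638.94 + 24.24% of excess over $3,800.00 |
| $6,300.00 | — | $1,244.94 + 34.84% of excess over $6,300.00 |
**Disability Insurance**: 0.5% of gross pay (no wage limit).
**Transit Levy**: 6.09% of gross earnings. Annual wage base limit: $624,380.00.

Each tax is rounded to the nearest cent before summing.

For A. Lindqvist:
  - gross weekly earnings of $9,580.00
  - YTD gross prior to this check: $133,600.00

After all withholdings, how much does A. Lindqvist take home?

Income Tax: taxable = $9,580.00
  $1,244.94 + 34.84% × ($9,580.00 − $6,300.00) = $1,244.94 + 34.84% × $3,280.00 = $2,387.69
Disability Insurance: 0.5% × $9,580.00 = $47.90
Transit Levy: 6.09% × $9,580.00 = $583.42
Total withheld: $2,387.69 + $47.90 + $583.42 = $3,019.01
Net pay: $9,580.00 − $3,019.01 = $6,560.99

$6,560.99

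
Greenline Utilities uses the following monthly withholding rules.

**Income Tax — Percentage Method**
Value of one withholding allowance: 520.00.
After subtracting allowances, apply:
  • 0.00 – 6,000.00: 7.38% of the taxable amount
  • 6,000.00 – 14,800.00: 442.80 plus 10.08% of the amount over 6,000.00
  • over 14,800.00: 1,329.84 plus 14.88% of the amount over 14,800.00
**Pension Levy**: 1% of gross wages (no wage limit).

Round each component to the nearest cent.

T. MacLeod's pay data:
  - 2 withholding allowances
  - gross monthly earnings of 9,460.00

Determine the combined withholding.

Income Tax: taxable = 9,460.00 − 2×520.00 = 8,420.00
  442.80 + 10.08% × (8,420.00 − 6,000.00) = 442.80 + 10.08% × 2,420.00 = 686.74
Pension Levy: 1% × 9,460.00 = 94.60
Total: 686.74 + 94.60 = 781.34

781.34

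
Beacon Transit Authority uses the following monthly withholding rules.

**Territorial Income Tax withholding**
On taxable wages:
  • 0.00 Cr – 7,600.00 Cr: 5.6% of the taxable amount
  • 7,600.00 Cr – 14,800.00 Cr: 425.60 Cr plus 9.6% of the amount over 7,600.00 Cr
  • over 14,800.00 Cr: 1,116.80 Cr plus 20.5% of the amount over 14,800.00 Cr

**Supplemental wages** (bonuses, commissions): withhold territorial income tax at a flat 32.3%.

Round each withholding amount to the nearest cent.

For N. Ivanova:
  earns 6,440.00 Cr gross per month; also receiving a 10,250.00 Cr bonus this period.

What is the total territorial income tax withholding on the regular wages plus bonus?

3,671.39 Cr

Territorial Income Tax: taxable = 6,440.00 Cr
  5.6% × 6,440.00 Cr = 360.64 Cr
Supplemental (32.3% flat on bonus): 32.3% × 10,250.00 Cr = 3,310.75 Cr
Total territorial income tax: 360.64 Cr + 3,310.75 Cr = 3,671.39 Cr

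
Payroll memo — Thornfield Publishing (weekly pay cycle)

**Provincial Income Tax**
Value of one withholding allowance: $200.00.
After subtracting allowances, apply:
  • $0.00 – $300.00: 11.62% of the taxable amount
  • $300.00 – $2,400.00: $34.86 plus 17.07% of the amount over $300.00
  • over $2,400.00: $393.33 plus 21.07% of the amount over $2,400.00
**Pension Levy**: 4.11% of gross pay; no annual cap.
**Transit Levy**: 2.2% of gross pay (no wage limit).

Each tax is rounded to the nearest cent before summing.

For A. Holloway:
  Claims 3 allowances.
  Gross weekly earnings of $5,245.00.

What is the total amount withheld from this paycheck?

Provincial Income Tax: taxable = $5,245.00 − 3×$200.00 = $4,645.00
  $393.33 + 21.07% × ($4,645.00 − $2,400.00) = $393.33 + 21.07% × $2,245.00 = $866.35
Pension Levy: 4.11% × $5,245.00 = $215.57
Transit Levy: 2.2% × $5,245.00 = $115.39
Total: $866.35 + $215.57 + $115.39 = $1,197.31

$1,197.31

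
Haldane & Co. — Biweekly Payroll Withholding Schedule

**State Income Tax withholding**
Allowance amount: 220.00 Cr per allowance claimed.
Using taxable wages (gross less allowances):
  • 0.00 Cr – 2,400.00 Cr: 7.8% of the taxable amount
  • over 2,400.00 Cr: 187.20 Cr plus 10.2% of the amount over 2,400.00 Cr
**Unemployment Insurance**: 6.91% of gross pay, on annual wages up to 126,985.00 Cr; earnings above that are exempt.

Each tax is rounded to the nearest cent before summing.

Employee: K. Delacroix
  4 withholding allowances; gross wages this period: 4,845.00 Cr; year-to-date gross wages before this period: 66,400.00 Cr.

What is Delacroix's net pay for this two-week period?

4,163.38 Cr

State Income Tax: taxable = 4,845.00 Cr − 4×220.00 Cr = 3,965.00 Cr
  187.20 Cr + 10.2% × (3,965.00 Cr − 2,400.00 Cr) = 187.20 Cr + 10.2% × 1,565.00 Cr = 346.83 Cr
Unemployment Insurance: 6.91% × 4,845.00 Cr = 334.79 Cr
Total withheld: 346.83 Cr + 334.79 Cr = 681.62 Cr
Net pay: 4,845.00 Cr − 681.62 Cr = 4,163.38 Cr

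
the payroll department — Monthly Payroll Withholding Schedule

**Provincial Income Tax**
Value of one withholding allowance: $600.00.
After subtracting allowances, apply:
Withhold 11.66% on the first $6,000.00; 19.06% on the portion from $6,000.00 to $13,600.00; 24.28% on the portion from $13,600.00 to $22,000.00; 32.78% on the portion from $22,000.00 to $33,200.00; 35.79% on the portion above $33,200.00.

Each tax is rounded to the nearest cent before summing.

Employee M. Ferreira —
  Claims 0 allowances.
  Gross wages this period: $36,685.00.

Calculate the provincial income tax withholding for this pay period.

$9,106.32

Provincial Income Tax: taxable = $36,685.00
  $7,859.04 + 35.79% × ($36,685.00 − $33,200.00) = $7,859.04 + 35.79% × $3,485.00 = $9,106.32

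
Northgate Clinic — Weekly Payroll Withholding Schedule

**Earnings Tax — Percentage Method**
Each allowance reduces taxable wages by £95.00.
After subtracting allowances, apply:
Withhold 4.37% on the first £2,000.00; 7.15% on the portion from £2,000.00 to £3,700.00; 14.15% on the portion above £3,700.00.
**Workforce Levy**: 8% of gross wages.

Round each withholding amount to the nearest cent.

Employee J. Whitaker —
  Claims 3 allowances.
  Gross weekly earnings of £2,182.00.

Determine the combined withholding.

£257.46

Earnings Tax: taxable = £2,182.00 − 3×£95.00 = £1,897.00
  4.37% × £1,897.00 = £82.90
Workforce Levy: 8% × £2,182.00 = £174.56
Total: £82.90 + £174.56 = £257.46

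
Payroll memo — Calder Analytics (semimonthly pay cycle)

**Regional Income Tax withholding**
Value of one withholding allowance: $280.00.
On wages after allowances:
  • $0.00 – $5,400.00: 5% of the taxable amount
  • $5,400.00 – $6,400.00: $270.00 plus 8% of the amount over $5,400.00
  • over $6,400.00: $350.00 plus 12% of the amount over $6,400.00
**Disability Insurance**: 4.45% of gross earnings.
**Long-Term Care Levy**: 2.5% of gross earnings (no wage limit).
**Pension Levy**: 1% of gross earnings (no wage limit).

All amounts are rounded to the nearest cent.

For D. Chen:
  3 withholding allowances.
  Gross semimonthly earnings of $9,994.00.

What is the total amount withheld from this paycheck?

Regional Income Tax: taxable = $9,994.00 − 3×$280.00 = $9,154.00
  $350.00 + 12% × ($9,154.00 − $6,400.00) = $350.00 + 12% × $2,754.00 = $680.48
Disability Insurance: 4.45% × $9,994.00 = $444.73
Long-Term Care Levy: 2.5% × $9,994.00 = $249.85
Pension Levy: 1% × $9,994.00 = $99.94
Total: $680.48 + $444.73 + $249.85 + $99.94 = $1,475.00

$1,475.00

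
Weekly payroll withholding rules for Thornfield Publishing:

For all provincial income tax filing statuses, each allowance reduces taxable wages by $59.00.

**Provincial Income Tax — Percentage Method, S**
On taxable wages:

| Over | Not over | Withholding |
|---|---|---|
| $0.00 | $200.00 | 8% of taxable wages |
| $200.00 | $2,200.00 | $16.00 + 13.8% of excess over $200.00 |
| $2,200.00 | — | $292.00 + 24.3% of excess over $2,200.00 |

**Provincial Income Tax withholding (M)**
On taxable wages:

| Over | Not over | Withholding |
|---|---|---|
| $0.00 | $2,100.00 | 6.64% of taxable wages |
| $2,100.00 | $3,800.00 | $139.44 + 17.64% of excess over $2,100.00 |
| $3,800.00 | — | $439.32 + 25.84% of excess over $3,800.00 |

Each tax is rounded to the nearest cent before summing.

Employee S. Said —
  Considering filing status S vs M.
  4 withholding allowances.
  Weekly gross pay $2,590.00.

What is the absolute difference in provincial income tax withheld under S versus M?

Provincial Income Tax (S): taxable = $2,590.00 − 4×$59.00 = $2,354.00
  $292.00 + 24.3% × ($2,354.00 − $2,200.00) = $292.00 + 24.3% × $154.00 = $329.42
Provincial Income Tax (M): taxable = $2,590.00 − 4×$59.00 = $2,354.00
  $139.44 + 17.64% × ($2,354.00 − $2,100.00) = $139.44 + 17.64% × $254.00 = $184.25
Difference: |$329.42 − $184.25| = $145.17 (higher under S)

$145.17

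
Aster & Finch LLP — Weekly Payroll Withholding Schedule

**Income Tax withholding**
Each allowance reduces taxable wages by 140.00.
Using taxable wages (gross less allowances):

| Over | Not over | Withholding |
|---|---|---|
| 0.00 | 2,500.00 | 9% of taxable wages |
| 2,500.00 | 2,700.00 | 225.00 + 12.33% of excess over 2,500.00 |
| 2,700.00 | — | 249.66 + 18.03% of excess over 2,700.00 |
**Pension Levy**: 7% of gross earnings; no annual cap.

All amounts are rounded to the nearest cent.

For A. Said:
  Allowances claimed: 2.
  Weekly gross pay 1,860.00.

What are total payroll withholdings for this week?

272.40

Income Tax: taxable = 1,860.00 − 2×140.00 = 1,580.00
  9% × 1,580.00 = 142.20
Pension Levy: 7% × 1,860.00 = 130.20
Total: 142.20 + 130.20 = 272.40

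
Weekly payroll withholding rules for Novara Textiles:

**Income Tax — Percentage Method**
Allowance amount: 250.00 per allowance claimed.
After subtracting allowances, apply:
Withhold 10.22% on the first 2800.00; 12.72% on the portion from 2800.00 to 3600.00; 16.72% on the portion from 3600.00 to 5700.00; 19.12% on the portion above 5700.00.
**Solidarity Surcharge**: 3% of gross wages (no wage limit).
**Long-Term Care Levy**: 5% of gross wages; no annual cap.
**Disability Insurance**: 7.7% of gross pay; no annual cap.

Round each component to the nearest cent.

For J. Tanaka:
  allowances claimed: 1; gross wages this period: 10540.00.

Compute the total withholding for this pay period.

3271.43

Income Tax: taxable = 10540.00 − 1×250.00 = 10290.00
  739.04 + 19.12% × (10290.00 − 5700.00) = 739.04 + 19.12% × 4590.00 = 1616.65
Solidarity Surcharge: 3% × 10540.00 = 316.20
Long-Term Care Levy: 5% × 10540.00 = 527.00
Disability Insurance: 7.7% × 10540.00 = 811.58
Total: 1616.65 + 316.20 + 527.00 + 811.58 = 3271.43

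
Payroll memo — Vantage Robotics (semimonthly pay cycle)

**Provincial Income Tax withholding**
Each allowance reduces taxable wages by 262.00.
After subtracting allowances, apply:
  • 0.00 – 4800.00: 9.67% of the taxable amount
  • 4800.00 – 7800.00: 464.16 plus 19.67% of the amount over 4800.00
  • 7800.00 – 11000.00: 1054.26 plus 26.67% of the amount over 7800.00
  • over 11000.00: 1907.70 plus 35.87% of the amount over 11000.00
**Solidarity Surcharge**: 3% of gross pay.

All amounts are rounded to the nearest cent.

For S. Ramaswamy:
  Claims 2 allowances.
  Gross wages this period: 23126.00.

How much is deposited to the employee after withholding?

16362.88

Provincial Income Tax: taxable = 23126.00 − 2×262.00 = 22602.00
  1907.70 + 35.87% × (22602.00 − 11000.00) = 1907.70 + 35.87% × 11602.00 = 6069.34
Solidarity Surcharge: 3% × 23126.00 = 693.78
Total withheld: 6069.34 + 693.78 = 6763.12
Net pay: 23126.00 − 6763.12 = 16362.88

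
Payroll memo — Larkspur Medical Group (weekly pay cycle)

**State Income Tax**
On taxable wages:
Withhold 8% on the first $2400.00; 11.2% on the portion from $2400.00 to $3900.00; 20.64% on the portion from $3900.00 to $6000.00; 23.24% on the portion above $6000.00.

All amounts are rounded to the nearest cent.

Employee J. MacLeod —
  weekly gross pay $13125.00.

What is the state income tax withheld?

$2449.29

State Income Tax: taxable = $13125.00
  $793.44 + 23.24% × ($13125.00 − $6000.00) = $793.44 + 23.24% × $7125.00 = $2449.29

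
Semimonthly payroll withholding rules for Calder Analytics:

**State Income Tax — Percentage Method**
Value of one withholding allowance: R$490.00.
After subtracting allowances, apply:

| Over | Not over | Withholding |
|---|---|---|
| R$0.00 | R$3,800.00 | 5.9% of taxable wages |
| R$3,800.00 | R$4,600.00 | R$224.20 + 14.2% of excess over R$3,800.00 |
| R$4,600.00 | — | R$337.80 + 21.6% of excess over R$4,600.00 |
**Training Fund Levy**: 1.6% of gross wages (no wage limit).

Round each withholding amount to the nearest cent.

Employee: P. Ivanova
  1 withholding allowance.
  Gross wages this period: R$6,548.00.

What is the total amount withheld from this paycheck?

R$757.50

State Income Tax: taxable = R$6,548.00 − 1×R$490.00 = R$6,058.00
  R$337.80 + 21.6% × (R$6,058.00 − R$4,600.00) = R$337.80 + 21.6% × R$1,458.00 = R$652.73
Training Fund Levy: 1.6% × R$6,548.00 = R$104.77
Total: R$652.73 + R$104.77 = R$757.50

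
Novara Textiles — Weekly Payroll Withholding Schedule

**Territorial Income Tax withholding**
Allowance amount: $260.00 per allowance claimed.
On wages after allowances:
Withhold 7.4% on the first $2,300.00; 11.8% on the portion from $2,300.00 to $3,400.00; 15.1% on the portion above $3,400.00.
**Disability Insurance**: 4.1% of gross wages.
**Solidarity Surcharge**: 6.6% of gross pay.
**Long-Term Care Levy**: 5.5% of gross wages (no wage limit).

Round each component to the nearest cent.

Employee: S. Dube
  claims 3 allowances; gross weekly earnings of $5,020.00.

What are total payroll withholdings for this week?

$1,240.08

Territorial Income Tax: taxable = $5,020.00 − 3×$260.00 = $4,240.00
  $300.00 + 15.1% × ($4,240.00 − $3,400.00) = $300.00 + 15.1% × $840.00 = $426.84
Disability Insurance: 4.1% × $5,020.00 = $205.82
Solidarity Surcharge: 6.6% × $5,020.00 = $331.32
Long-Term Care Levy: 5.5% × $5,020.00 = $276.10
Total: $426.84 + $205.82 + $331.32 + $276.10 = $1,240.08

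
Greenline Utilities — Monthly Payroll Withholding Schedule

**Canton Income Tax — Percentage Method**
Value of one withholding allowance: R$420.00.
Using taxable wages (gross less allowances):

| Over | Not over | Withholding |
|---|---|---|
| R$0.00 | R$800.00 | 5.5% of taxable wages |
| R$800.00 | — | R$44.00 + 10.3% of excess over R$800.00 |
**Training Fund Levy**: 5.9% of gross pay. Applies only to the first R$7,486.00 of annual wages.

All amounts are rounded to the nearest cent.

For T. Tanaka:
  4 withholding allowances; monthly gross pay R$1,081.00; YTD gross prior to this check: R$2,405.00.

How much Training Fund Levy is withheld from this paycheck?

Training Fund Levy: 5.9% × R$1,081.00 = R$63.78

R$63.78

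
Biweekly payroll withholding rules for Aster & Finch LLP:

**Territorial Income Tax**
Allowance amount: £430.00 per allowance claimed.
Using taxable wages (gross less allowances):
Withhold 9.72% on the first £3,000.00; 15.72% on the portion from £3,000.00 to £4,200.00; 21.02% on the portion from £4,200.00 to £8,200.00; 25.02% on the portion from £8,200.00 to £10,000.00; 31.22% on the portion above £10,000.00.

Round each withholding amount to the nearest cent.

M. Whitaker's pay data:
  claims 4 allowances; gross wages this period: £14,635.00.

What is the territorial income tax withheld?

Territorial Income Tax: taxable = £14,635.00 − 4×£430.00 = £12,915.00
  £1,771.40 + 31.22% × (£12,915.00 − £10,000.00) = £1,771.40 + 31.22% × £2,915.00 = £2,681.46

£2,681.46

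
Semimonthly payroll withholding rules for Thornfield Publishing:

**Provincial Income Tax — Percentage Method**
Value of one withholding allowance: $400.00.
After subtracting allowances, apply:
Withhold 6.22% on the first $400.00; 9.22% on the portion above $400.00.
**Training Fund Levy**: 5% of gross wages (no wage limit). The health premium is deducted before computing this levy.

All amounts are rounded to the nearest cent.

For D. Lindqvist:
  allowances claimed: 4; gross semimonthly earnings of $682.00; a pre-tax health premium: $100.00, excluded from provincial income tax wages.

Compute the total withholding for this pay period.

Provincial Income Tax: taxable = $682.00 − $100.00 − 4×$400.00 = $-1,018.00
  Taxable ≤ 0 → $0.00
Training Fund Levy: 5% × $582.00 = $29.10
Total: $0.00 + $29.10 = $29.10

$29.10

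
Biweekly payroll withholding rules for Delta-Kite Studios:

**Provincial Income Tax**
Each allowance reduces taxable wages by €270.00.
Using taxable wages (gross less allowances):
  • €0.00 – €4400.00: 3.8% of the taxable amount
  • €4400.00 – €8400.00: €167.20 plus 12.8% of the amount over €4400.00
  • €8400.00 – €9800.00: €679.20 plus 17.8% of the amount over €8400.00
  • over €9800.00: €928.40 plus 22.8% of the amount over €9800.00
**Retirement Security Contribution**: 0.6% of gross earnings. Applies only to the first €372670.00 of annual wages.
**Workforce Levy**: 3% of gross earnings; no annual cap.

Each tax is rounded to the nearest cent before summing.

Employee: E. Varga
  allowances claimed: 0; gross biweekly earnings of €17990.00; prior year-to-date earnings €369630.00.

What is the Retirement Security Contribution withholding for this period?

Retirement Security Contribution: cap €372670.00 − YTD €369630.00 = €3040.00 subject; 0.6% × €3040.00 = €18.24

€18.24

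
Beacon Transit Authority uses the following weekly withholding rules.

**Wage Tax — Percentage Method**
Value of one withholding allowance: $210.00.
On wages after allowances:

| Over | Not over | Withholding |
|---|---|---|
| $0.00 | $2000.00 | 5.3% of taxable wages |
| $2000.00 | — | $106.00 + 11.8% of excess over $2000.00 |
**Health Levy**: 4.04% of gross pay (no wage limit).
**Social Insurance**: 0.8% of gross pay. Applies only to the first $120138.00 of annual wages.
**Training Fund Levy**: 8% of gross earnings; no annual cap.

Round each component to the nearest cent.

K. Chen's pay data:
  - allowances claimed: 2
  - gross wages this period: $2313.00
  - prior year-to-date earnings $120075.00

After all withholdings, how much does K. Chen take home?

Wage Tax: taxable = $2313.00 − 2×$210.00 = $1893.00
  5.3% × $1893.00 = $100.33
Health Levy: 4.04% × $2313.00 = $93.45
Social Insurance: cap $120138.00 − YTD $120075.00 = $63.00 subject; 0.8% × $63.00 = $0.50
Training Fund Levy: 8% × $2313.00 = $185.04
Total withheld: $100.33 + $93.45 + $0.50 + $185.04 = $379.32
Net pay: $2313.00 − $379.32 = $1933.68

$1933.68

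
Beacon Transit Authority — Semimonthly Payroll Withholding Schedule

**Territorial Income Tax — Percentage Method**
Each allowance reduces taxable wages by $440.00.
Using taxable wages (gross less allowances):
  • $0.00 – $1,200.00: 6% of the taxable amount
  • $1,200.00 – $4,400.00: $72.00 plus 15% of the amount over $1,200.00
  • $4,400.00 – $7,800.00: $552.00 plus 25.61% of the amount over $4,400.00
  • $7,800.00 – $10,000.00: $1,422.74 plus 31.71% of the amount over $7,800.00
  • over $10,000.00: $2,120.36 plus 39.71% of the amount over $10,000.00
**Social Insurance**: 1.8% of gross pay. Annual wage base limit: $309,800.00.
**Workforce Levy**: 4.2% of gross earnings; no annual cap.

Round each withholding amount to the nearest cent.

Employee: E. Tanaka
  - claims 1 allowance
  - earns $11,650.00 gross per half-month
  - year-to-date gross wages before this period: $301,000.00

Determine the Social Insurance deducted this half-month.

Social Insurance: cap $309,800.00 − YTD $301,000.00 = $8,800.00 subject; 1.8% × $8,800.00 = $158.40

$158.40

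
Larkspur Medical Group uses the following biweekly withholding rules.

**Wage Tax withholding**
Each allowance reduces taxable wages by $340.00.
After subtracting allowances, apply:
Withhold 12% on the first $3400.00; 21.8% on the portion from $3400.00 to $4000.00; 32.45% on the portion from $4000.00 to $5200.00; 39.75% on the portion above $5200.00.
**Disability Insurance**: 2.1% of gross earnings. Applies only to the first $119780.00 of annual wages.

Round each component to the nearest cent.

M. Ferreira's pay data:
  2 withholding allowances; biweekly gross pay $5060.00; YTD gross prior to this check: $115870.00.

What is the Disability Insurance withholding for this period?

Disability Insurance: cap $119780.00 − YTD $115870.00 = $3910.00 subject; 2.1% × $3910.00 = $82.11

$82.11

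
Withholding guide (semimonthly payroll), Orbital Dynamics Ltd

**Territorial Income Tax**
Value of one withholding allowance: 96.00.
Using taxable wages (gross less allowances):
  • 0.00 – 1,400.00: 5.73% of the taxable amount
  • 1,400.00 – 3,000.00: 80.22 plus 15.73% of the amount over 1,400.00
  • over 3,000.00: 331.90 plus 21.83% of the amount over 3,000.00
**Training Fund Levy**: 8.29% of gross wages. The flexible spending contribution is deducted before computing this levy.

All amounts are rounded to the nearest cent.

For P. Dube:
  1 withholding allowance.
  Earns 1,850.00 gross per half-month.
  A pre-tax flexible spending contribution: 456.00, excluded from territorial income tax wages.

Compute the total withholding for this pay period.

Territorial Income Tax: taxable = 1,850.00 − 456.00 − 1×96.00 = 1,298.00
  5.73% × 1,298.00 = 74.38
Training Fund Levy: 8.29% × 1,394.00 = 115.56
Total: 74.38 + 115.56 = 189.94

189.94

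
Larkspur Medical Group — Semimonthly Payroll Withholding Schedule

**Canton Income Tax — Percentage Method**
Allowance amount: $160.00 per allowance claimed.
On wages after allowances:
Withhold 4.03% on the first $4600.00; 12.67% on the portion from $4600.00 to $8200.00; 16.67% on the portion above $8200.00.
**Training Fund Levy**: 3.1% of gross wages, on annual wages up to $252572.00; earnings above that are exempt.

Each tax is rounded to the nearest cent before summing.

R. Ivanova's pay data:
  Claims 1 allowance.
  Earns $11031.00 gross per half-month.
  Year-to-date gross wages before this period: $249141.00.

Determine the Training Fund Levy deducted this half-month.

Training Fund Levy: cap $252572.00 − YTD $249141.00 = $3431.00 subject; 3.1% × $3431.00 = $106.36

$106.36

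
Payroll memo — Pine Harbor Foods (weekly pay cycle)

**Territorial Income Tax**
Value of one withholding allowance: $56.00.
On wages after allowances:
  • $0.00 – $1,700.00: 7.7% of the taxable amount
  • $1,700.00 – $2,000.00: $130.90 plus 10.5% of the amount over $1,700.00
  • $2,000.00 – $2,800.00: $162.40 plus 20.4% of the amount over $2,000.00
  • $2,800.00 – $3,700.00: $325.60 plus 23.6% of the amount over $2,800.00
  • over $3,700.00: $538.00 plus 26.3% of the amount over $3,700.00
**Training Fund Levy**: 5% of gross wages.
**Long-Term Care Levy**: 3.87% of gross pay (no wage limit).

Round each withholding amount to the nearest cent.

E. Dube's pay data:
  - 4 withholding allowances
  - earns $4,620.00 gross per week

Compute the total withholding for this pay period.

$1,130.84

Territorial Income Tax: taxable = $4,620.00 − 4×$56.00 = $4,396.00
  $538.00 + 26.3% × ($4,396.00 − $3,700.00) = $538.00 + 26.3% × $696.00 = $721.05
Training Fund Levy: 5% × $4,620.00 = $231.00
Long-Term Care Levy: 3.87% × $4,620.00 = $178.79
Total: $721.05 + $231.00 + $178.79 = $1,130.84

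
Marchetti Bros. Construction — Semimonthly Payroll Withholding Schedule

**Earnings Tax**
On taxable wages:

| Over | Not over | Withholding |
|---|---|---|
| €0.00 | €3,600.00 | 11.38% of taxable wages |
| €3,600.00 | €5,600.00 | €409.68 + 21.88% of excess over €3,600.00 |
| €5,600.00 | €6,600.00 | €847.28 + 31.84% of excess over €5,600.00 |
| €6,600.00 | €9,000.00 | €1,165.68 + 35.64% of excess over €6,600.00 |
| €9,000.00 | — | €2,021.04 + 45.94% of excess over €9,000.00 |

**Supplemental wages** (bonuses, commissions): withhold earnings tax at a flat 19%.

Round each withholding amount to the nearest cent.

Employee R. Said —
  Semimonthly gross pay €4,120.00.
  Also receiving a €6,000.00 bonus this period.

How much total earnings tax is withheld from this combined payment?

€1,663.46

Earnings Tax: taxable = €4,120.00
  €409.68 + 21.88% × (€4,120.00 − €3,600.00) = €409.68 + 21.88% × €520.00 = €523.46
Supplemental (19% flat on bonus): 19% × €6,000.00 = €1,140.00
Total earnings tax: €523.46 + €1,140.00 = €1,663.46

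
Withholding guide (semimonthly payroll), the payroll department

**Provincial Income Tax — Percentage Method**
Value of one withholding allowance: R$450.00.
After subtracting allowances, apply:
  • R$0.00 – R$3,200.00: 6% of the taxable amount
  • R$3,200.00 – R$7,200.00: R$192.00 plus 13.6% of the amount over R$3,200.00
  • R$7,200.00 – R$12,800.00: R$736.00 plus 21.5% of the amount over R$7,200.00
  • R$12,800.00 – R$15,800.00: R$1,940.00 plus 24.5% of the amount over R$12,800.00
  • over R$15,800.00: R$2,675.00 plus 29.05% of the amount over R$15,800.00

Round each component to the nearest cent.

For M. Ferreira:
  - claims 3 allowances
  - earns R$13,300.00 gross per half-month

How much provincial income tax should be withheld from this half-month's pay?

Provincial Income Tax: taxable = R$13,300.00 − 3×R$450.00 = R$11,950.00
  R$736.00 + 21.5% × (R$11,950.00 − R$7,200.00) = R$736.00 + 21.5% × R$4,750.00 = R$1,757.25

R$1,757.25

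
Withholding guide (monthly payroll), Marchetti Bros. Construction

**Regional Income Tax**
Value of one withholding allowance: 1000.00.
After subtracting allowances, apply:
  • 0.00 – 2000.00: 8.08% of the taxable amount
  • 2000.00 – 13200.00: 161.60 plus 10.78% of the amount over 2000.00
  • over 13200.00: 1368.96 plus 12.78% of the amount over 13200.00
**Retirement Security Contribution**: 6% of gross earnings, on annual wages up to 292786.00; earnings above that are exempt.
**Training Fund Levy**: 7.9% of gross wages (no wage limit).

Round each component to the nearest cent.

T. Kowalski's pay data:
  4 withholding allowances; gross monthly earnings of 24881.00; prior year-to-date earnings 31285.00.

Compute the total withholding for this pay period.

5809.05

Regional Income Tax: taxable = 24881.00 − 4×1000.00 = 20881.00
  1368.96 + 12.78% × (20881.00 − 13200.00) = 1368.96 + 12.78% × 7681.00 = 2350.59
Retirement Security Contribution: 6% × 24881.00 = 1492.86
Training Fund Levy: 7.9% × 24881.00 = 1965.60
Total: 2350.59 + 1492.86 + 1965.60 = 5809.05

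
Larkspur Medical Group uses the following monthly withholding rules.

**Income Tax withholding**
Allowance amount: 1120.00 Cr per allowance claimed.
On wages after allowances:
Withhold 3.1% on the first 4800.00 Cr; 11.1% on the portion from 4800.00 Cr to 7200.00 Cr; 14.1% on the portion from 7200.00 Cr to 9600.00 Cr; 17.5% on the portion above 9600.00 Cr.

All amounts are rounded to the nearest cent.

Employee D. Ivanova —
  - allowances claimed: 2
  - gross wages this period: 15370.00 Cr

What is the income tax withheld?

Income Tax: taxable = 15370.00 Cr − 2×1120.00 Cr = 13130.00 Cr
  753.60 Cr + 17.5% × (13130.00 Cr − 9600.00 Cr) = 753.60 Cr + 17.5% × 3530.00 Cr = 1371.35 Cr

1371.35 Cr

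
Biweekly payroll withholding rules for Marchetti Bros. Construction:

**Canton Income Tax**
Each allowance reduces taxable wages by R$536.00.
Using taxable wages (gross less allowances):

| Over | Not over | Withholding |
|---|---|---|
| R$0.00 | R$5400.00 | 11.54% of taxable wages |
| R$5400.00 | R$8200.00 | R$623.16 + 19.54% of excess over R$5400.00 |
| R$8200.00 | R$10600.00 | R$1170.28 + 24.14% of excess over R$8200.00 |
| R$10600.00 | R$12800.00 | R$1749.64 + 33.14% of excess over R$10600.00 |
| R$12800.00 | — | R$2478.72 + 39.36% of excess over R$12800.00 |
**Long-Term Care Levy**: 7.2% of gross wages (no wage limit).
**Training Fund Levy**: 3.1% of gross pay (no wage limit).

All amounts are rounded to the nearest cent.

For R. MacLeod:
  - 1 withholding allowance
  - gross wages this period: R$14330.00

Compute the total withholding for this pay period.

R$4345.95

Canton Income Tax: taxable = R$14330.00 − 1×R$536.00 = R$13794.00
  R$2478.72 + 39.36% × (R$13794.00 − R$12800.00) = R$2478.72 + 39.36% × R$994.00 = R$2869.96
Long-Term Care Levy: 7.2% × R$14330.00 = R$1031.76
Training Fund Levy: 3.1% × R$14330.00 = R$444.23
Total: R$2869.96 + R$1031.76 + R$444.23 = R$4345.95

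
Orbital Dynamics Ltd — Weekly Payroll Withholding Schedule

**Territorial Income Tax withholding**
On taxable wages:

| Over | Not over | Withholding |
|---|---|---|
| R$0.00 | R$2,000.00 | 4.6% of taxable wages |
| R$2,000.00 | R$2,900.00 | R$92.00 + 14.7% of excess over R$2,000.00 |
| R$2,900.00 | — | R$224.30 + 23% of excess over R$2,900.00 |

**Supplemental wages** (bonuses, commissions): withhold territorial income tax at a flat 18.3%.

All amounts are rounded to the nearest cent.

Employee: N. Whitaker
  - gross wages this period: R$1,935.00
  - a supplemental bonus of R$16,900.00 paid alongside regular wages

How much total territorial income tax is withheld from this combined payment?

R$3,181.71

Territorial Income Tax: taxable = R$1,935.00
  4.6% × R$1,935.00 = R$89.01
Supplemental (18.3% flat on bonus): 18.3% × R$16,900.00 = R$3,092.70
Total territorial income tax: R$89.01 + R$3,092.70 = R$3,181.71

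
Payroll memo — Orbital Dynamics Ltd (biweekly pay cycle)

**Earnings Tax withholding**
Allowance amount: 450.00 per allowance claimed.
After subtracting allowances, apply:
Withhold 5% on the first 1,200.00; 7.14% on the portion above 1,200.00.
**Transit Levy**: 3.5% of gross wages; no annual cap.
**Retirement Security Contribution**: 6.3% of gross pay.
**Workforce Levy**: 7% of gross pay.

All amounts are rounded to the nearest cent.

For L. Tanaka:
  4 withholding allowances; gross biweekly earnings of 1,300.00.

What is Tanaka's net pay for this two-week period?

Earnings Tax: taxable = 1,300.00 − 4×450.00 = -500.00
  Taxable ≤ 0 → 0.00
Transit Levy: 3.5% × 1,300.00 = 45.50
Retirement Security Contribution: 6.3% × 1,300.00 = 81.90
Workforce Levy: 7% × 1,300.00 = 91.00
Total withheld: 0.00 + 45.50 + 81.90 + 91.00 = 218.40
Net pay: 1,300.00 − 218.40 = 1,081.60

1,081.60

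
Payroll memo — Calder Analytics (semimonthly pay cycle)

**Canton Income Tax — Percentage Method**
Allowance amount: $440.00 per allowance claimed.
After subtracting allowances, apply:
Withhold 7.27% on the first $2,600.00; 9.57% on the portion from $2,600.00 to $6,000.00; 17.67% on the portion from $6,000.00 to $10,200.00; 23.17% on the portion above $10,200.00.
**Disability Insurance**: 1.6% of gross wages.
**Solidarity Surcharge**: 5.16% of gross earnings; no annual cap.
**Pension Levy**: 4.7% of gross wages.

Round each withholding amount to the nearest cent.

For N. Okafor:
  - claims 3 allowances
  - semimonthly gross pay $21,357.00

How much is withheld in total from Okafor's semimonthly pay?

$5,983.28

Canton Income Tax: taxable = $21,357.00 − 3×$440.00 = $20,037.00
  $1,256.54 + 23.17% × ($20,037.00 − $10,200.00) = $1,256.54 + 23.17% × $9,837.00 = $3,535.77
Disability Insurance: 1.6% × $21,357.00 = $341.71
Solidarity Surcharge: 5.16% × $21,357.00 = $1,102.02
Pension Levy: 4.7% × $21,357.00 = $1,003.78
Total: $3,535.77 + $341.71 + $1,102.02 + $1,003.78 = $5,983.28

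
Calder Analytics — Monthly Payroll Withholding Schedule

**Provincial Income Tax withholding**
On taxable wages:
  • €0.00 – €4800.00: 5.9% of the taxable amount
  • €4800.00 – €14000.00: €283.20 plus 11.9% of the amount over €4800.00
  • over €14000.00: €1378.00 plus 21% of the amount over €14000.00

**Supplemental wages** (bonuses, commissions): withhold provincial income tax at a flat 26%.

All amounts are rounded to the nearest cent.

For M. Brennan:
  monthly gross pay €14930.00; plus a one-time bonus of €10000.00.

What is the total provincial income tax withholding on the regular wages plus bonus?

€4173.30

Provincial Income Tax: taxable = €14930.00
  €1378.00 + 21% × (€14930.00 − €14000.00) = €1378.00 + 21% × €930.00 = €1573.30
Supplemental (26% flat on bonus): 26% × €10000.00 = €2600.00
Total provincial income tax: €1573.30 + €2600.00 = €4173.30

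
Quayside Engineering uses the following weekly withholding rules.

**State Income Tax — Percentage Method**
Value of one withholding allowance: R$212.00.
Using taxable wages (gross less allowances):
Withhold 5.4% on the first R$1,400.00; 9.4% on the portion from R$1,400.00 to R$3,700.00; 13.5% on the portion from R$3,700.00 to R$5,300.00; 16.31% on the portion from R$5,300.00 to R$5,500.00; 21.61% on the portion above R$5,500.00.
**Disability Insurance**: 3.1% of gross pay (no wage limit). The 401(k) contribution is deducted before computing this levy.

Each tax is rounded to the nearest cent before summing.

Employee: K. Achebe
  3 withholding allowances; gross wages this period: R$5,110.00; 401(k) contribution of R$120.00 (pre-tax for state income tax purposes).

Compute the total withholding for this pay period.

R$534.78

State Income Tax: taxable = R$5,110.00 − R$120.00 − 3×R$212.00 = R$4,354.00
  R$291.80 + 13.5% × (R$4,354.00 − R$3,700.00) = R$291.80 + 13.5% × R$654.00 = R$380.09
Disability Insurance: 3.1% × R$4,990.00 = R$154.69
Total: R$380.09 + R$154.69 = R$534.78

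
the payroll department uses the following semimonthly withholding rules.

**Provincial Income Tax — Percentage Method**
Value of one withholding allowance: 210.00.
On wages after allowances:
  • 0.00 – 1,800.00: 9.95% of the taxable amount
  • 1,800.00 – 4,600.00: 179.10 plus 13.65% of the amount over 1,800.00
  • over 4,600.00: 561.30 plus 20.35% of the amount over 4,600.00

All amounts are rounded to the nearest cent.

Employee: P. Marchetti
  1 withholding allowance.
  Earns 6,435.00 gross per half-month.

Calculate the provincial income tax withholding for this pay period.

Provincial Income Tax: taxable = 6,435.00 − 1×210.00 = 6,225.00
  561.30 + 20.35% × (6,225.00 − 4,600.00) = 561.30 + 20.35% × 1,625.00 = 891.99

891.99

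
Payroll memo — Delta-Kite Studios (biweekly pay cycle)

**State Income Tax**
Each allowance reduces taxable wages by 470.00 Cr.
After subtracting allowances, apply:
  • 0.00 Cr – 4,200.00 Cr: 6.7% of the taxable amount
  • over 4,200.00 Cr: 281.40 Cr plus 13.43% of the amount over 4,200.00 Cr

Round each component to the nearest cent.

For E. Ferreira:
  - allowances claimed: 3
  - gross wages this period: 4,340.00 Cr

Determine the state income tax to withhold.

State Income Tax: taxable = 4,340.00 Cr − 3×470.00 Cr = 2,930.00 Cr
  6.7% × 2,930.00 Cr = 196.31 Cr

196.31 Cr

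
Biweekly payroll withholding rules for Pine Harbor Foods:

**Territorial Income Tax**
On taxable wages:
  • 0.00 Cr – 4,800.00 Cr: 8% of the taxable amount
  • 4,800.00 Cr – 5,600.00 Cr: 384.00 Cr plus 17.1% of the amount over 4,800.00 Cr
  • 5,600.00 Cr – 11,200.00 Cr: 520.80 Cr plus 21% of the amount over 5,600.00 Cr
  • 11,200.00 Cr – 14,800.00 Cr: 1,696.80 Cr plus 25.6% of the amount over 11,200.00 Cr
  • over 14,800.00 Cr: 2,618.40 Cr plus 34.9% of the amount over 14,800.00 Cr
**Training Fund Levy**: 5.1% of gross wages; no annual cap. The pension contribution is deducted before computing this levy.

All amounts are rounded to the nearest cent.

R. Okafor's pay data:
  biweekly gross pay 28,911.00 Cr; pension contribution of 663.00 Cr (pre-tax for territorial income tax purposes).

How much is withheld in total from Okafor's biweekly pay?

Territorial Income Tax: taxable = 28,911.00 Cr − 663.00 Cr = 28,248.00 Cr
  2,618.40 Cr + 34.9% × (28,248.00 Cr − 14,800.00 Cr) = 2,618.40 Cr + 34.9% × 13,448.00 Cr = 7,311.75 Cr
Training Fund Levy: 5.1% × 28,248.00 Cr = 1,440.65 Cr
Total: 7,311.75 Cr + 1,440.65 Cr = 8,752.40 Cr

8,752.40 Cr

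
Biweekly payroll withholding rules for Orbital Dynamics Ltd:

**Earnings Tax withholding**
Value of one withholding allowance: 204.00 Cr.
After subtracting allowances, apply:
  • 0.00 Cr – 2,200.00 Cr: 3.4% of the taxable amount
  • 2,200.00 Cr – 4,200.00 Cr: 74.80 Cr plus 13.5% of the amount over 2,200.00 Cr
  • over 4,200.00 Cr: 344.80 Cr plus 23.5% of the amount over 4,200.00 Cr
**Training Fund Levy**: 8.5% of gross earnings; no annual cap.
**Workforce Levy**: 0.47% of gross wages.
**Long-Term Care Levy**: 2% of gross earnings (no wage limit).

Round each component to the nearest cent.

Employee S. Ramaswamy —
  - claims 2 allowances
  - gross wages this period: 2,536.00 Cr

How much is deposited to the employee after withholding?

Earnings Tax: taxable = 2,536.00 Cr − 2×204.00 Cr = 2,128.00 Cr
  3.4% × 2,128.00 Cr = 72.35 Cr
Training Fund Levy: 8.5% × 2,536.00 Cr = 215.56 Cr
Workforce Levy: 0.47% × 2,536.00 Cr = 11.92 Cr
Long-Term Care Levy: 2% × 2,536.00 Cr = 50.72 Cr
Total withheld: 72.35 Cr + 215.56 Cr + 11.92 Cr + 50.72 Cr = 350.55 Cr
Net pay: 2,536.00 Cr − 350.55 Cr = 2,185.45 Cr

2,185.45 Cr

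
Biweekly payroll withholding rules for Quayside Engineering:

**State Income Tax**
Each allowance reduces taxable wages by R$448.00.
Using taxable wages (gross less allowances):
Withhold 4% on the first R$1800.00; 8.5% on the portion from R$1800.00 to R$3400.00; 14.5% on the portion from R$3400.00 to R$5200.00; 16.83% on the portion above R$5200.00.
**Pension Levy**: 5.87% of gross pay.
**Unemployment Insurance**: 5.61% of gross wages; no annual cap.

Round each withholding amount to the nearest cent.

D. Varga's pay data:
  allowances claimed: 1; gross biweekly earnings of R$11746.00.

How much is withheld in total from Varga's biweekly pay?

R$2843.73

State Income Tax: taxable = R$11746.00 − 1×R$448.00 = R$11298.00
  R$469.00 + 16.83% × (R$11298.00 − R$5200.00) = R$469.00 + 16.83% × R$6098.00 = R$1495.29
Pension Levy: 5.87% × R$11746.00 = R$689.49
Unemployment Insurance: 5.61% × R$11746.00 = R$658.95
Total: R$1495.29 + R$689.49 + R$658.95 = R$2843.73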